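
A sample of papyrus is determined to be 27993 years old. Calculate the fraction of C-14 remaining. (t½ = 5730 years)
N/N₀ = (1/2)^(t/t½) = 0.03383 = 3.38%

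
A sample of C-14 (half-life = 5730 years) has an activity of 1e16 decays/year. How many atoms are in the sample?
N = A/λ = 8.267e19 atoms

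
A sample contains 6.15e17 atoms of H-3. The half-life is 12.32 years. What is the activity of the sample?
A = λN = 3.46e16 decays/year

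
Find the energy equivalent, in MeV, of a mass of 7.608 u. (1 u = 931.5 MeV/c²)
E = mc² = 7087 MeV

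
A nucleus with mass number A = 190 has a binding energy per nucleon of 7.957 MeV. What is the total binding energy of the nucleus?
B.E. = 7.957 × 190 = 1512 MeV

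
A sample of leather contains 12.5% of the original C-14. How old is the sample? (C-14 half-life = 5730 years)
Age = t½ × log₂(1/ratio) = 17190 years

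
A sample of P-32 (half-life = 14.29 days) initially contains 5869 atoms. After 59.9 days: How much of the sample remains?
N = N₀(1/2)^(t/t½) = 321.2 atoms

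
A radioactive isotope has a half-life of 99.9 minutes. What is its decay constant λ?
λ = ln(2)/t½ = 0.006938 minute⁻¹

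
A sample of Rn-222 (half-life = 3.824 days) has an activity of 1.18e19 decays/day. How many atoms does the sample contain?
N = A/λ = 6.51e19 atoms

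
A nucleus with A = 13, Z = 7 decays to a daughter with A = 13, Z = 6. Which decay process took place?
ΔA = 0, ΔZ = -1 ⇒ beta-plus decay (β⁺) or electron capture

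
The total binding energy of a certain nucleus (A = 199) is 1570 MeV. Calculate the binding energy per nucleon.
B.E./A = 1570/199 = 7.889 MeV/nucleon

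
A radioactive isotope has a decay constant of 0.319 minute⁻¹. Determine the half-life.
t½ = ln(2)/λ = 2.173 minutes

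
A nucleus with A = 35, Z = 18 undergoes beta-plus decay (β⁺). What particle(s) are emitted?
β⁺: positron (e⁺) + neutrino (νₑ)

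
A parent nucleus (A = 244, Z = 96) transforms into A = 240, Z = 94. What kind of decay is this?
ΔA = -4, ΔZ = -2 ⇒ alpha decay (α)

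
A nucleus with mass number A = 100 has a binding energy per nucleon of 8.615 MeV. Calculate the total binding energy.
B.E. = 8.615 × 100 = 861.5 MeV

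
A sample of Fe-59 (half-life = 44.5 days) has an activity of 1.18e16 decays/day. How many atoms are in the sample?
N = A/λ = 7.576e17 atoms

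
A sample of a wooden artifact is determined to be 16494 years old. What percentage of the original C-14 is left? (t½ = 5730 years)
N/N₀ = (1/2)^(t/t½) = 0.136 = 13.6%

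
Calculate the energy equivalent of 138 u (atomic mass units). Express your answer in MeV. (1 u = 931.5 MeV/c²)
E = mc² = 1.285e5 MeV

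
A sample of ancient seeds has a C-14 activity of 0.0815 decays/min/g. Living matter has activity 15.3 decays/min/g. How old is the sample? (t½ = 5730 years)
Age = t½ × log₂(A₀/A) = 43280 years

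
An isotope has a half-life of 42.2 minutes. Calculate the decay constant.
λ = ln(2)/t½ = 0.01643 minute⁻¹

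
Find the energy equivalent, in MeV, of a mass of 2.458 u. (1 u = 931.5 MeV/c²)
E = mc² = 2290 MeV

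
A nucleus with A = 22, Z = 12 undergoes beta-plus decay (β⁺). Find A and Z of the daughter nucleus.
Daughter: A = 22, Z = 11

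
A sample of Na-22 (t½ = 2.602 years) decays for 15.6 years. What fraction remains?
N/N₀ = (1/2)^(t/t½) = 0.01568 = 1.57%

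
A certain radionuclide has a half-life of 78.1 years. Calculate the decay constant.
λ = ln(2)/t½ = 0.008875 year⁻¹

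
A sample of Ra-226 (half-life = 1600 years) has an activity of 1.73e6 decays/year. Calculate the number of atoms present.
N = A/λ = 3.993e9 atoms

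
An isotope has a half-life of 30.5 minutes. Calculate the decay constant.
λ = ln(2)/t½ = 0.02273 minute⁻¹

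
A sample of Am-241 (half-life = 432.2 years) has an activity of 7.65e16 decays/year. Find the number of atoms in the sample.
N = A/λ = 4.77e19 atoms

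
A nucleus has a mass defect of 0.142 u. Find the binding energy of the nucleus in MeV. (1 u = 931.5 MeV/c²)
B.E. = Δm × 931.5 = 132.3 MeV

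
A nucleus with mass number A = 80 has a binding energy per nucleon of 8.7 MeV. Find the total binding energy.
B.E. = 8.7 × 80 = 696 MeV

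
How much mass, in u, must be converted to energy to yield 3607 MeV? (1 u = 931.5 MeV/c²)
m = E/c² = 3.872 u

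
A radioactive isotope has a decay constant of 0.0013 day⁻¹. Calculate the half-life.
t½ = ln(2)/λ = 533.2 days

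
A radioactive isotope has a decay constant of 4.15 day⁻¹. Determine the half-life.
t½ = ln(2)/λ = 0.167 days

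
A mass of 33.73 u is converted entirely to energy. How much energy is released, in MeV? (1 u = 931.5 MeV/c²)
E = mc² = 31420 MeV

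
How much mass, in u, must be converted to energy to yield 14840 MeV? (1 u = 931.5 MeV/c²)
m = E/c² = 15.93 u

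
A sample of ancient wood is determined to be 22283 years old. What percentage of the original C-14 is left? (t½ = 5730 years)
N/N₀ = (1/2)^(t/t½) = 0.06751 = 6.75%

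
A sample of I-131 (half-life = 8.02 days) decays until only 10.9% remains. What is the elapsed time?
t = t½ × log₂(N₀/N) = 25.64 days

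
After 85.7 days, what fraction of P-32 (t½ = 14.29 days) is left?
N/N₀ = (1/2)^(t/t½) = 0.01566 = 1.57%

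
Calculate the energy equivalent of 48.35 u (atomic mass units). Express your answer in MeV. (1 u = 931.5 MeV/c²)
E = mc² = 45040 MeV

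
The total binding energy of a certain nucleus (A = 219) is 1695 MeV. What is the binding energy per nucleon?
B.E./A = 1695/219 = 7.74 MeV/nucleon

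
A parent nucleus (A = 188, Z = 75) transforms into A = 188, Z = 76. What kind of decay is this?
ΔA = 0, ΔZ = +1 ⇒ beta-minus decay (β⁻)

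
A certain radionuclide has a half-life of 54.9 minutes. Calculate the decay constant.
λ = ln(2)/t½ = 0.01263 minute⁻¹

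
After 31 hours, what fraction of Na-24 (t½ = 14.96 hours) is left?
N/N₀ = (1/2)^(t/t½) = 0.2378 = 23.8%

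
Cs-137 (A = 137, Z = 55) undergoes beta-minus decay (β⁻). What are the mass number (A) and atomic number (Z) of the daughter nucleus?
Daughter: A = 137, Z = 56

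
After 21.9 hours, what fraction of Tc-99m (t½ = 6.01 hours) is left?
N/N₀ = (1/2)^(t/t½) = 0.08 = 8%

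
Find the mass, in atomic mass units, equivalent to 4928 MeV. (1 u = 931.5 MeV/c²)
m = E/c² = 5.29 u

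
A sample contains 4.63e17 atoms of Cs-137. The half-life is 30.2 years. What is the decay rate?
A = λN = 1.063e16 decays/year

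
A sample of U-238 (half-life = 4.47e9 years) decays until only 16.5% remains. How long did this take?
t = t½ × log₂(N₀/N) = 1.162e10 years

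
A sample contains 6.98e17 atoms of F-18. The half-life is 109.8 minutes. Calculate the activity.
A = λN = 4.406e15 decays/minute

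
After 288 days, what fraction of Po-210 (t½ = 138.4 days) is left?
N/N₀ = (1/2)^(t/t½) = 0.2364 = 23.6%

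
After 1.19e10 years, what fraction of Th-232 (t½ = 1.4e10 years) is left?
N/N₀ = (1/2)^(t/t½) = 0.5548 = 55.5%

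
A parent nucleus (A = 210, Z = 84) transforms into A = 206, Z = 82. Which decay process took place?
ΔA = -4, ΔZ = -2 ⇒ alpha decay (α)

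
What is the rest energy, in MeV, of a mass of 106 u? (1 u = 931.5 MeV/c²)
E = mc² = 98740 MeV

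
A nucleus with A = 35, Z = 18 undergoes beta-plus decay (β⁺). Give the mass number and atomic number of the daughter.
Daughter: A = 35, Z = 17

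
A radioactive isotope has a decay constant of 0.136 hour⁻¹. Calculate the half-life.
t½ = ln(2)/λ = 5.097 hours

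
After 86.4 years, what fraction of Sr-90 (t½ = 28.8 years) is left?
N/N₀ = (1/2)^(t/t½) = 0.125 = 12.5%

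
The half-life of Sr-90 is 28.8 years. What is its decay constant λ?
λ = ln(2)/t½ = 0.02407 year⁻¹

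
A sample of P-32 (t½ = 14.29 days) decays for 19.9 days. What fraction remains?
N/N₀ = (1/2)^(t/t½) = 0.3809 = 38.1%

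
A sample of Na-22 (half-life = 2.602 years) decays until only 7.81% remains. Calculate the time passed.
t = t½ × log₂(N₀/N) = 9.572 years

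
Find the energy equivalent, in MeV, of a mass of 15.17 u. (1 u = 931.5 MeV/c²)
E = mc² = 14130 MeV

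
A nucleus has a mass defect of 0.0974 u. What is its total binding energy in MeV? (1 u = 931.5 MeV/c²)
B.E. = Δm × 931.5 = 90.73 MeV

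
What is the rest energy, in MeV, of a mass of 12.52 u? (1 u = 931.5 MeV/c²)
E = mc² = 11660 MeV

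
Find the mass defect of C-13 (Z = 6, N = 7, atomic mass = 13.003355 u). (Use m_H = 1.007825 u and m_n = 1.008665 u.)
Δm = Z·m_H + N·m_n − M = 0.1043 u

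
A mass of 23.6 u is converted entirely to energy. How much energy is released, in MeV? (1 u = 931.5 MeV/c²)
E = mc² = 21980 MeV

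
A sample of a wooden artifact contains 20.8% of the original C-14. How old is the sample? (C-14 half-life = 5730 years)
Age = t½ × log₂(1/ratio) = 12980 years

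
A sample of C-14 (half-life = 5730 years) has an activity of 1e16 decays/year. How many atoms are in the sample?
N = A/λ = 8.267e19 atoms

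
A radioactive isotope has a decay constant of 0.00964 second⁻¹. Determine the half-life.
t½ = ln(2)/λ = 71.9 seconds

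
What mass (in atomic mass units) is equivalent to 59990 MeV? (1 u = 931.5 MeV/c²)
m = E/c² = 64.4 u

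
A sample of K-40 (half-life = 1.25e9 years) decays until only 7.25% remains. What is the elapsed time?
t = t½ × log₂(N₀/N) = 4.732e9 years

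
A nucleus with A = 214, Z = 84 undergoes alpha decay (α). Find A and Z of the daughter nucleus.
Daughter: A = 210, Z = 82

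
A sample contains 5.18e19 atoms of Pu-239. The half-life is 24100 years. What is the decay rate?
A = λN = 1.49e15 decays/year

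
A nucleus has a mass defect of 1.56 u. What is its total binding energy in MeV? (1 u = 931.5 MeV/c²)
B.E. = Δm × 931.5 = 1453 MeV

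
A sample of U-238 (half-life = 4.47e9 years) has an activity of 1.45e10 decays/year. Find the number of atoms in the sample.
N = A/λ = 9.351e19 atoms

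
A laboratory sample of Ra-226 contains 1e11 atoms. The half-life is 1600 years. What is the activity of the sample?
A = λN = 4.332e7 decays/year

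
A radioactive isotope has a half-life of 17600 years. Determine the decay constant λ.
λ = ln(2)/t½ = 3.938e-5 year⁻¹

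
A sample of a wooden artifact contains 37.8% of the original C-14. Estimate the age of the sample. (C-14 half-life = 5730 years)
Age = t½ × log₂(1/ratio) = 8042 years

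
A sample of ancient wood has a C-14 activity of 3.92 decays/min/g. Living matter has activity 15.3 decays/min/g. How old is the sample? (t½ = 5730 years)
Age = t½ × log₂(A₀/A) = 11260 years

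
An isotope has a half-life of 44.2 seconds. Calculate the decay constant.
λ = ln(2)/t½ = 0.01568 second⁻¹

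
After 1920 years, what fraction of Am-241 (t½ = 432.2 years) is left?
N/N₀ = (1/2)^(t/t½) = 0.04599 = 4.6%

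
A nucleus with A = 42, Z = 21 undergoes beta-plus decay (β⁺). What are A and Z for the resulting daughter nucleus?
Daughter: A = 42, Z = 20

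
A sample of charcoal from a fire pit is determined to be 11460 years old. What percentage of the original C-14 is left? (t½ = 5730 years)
N/N₀ = (1/2)^(t/t½) = 0.25 = 25%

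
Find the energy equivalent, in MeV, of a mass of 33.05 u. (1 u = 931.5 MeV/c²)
E = mc² = 30790 MeV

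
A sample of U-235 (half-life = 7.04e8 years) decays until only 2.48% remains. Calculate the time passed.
t = t½ × log₂(N₀/N) = 3.755e9 years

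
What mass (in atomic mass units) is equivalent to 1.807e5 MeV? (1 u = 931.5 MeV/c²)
m = E/c² = 194 u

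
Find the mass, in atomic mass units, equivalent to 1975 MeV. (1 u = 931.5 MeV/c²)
m = E/c² = 2.12 u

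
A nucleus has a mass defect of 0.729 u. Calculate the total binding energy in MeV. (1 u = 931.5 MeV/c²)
B.E. = Δm × 931.5 = 679.1 MeV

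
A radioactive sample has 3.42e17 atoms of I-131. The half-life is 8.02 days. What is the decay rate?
A = λN = 2.956e16 decays/day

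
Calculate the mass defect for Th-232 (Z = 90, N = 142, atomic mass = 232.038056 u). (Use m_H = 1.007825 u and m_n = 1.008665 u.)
Δm = Z·m_H + N·m_n − M = 1.897 u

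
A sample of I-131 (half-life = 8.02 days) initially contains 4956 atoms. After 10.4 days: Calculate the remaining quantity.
N = N₀(1/2)^(t/t½) = 2017 atoms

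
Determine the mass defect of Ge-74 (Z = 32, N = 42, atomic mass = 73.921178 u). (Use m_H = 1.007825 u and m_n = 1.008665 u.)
Δm = Z·m_H + N·m_n − M = 0.6932 u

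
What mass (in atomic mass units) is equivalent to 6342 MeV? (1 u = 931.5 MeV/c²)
m = E/c² = 6.808 u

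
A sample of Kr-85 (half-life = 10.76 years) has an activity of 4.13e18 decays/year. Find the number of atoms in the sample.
N = A/λ = 6.411e19 atoms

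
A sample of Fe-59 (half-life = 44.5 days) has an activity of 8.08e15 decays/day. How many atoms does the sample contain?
N = A/λ = 5.187e17 atoms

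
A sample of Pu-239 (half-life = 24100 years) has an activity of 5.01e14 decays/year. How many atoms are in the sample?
N = A/λ = 1.742e19 atoms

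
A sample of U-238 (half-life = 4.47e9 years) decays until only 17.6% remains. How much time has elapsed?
t = t½ × log₂(N₀/N) = 1.12e10 years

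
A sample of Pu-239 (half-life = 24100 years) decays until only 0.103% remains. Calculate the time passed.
t = t½ × log₂(N₀/N) = 2.391e5 years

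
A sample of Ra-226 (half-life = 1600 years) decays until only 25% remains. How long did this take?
t = t½ × log₂(N₀/N) = 3200 years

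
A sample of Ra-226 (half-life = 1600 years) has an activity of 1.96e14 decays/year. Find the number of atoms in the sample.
N = A/λ = 4.524e17 atoms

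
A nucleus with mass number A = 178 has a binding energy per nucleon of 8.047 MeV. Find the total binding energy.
B.E. = 8.047 × 178 = 1432 MeV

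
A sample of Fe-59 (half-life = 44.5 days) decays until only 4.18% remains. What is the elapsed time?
t = t½ × log₂(N₀/N) = 203.8 days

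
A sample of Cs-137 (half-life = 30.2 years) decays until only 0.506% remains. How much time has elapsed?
t = t½ × log₂(N₀/N) = 230.3 years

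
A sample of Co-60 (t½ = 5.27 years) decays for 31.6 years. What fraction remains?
N/N₀ = (1/2)^(t/t½) = 0.01567 = 1.57%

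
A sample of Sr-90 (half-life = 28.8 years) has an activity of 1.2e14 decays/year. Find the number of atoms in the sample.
N = A/λ = 4.986e15 atoms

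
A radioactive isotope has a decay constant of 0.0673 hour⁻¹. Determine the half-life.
t½ = ln(2)/λ = 10.3 hours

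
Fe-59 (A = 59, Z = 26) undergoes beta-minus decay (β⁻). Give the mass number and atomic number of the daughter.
Daughter: A = 59, Z = 27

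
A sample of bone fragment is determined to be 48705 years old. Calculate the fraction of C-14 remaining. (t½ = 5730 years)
N/N₀ = (1/2)^(t/t½) = 0.002762 = 0.276%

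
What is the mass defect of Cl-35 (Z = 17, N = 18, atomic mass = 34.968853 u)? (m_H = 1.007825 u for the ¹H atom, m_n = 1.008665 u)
Δm = Z·m_H + N·m_n − M = 0.3201 u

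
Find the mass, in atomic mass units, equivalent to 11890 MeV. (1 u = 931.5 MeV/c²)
m = E/c² = 12.76 u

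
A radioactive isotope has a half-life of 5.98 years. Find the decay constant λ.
λ = ln(2)/t½ = 0.1159 year⁻¹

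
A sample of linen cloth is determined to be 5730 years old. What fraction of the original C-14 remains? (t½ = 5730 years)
N/N₀ = (1/2)^(t/t½) = 0.5 = 50%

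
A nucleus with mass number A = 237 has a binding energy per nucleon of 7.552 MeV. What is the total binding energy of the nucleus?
B.E. = 7.552 × 237 = 1790 MeV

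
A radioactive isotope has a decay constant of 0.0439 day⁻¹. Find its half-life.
t½ = ln(2)/λ = 15.79 days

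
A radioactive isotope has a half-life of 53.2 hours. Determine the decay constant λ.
λ = ln(2)/t½ = 0.01303 hour⁻¹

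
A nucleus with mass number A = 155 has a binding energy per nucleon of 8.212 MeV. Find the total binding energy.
B.E. = 8.212 × 155 = 1273 MeV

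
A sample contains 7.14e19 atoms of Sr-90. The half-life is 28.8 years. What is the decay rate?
A = λN = 1.718e18 decays/year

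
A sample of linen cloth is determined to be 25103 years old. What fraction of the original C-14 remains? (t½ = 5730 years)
N/N₀ = (1/2)^(t/t½) = 0.04799 = 4.8%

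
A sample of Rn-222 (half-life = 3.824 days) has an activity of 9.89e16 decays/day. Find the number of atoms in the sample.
N = A/λ = 5.456e17 atoms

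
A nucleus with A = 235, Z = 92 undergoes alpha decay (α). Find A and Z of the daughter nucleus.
Daughter: A = 231, Z = 90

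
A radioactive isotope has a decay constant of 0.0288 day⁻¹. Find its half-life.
t½ = ln(2)/λ = 24.07 days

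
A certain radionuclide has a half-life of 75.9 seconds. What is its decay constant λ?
λ = ln(2)/t½ = 0.009132 second⁻¹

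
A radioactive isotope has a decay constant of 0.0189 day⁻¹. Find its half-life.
t½ = ln(2)/λ = 36.67 days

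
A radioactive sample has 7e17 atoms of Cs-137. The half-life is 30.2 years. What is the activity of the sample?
A = λN = 1.607e16 decays/year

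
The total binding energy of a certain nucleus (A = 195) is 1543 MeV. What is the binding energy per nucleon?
B.E./A = 1543/195 = 7.913 MeV/nucleon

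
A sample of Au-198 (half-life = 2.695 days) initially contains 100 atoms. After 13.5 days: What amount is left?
N = N₀(1/2)^(t/t½) = 3.105 atoms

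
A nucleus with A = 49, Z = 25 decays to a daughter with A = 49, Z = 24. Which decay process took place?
ΔA = 0, ΔZ = -1 ⇒ beta-plus decay (β⁺) or electron capture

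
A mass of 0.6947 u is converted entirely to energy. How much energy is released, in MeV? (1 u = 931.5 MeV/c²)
E = mc² = 647.1 MeV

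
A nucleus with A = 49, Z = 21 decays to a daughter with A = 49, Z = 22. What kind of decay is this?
ΔA = 0, ΔZ = +1 ⇒ beta-minus decay (β⁻)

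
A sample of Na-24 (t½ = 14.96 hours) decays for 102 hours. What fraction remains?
N/N₀ = (1/2)^(t/t½) = 0.008862 = 0.886%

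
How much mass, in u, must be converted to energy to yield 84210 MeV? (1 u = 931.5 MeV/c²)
m = E/c² = 90.4 u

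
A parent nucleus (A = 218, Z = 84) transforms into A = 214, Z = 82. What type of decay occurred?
ΔA = -4, ΔZ = -2 ⇒ alpha decay (α)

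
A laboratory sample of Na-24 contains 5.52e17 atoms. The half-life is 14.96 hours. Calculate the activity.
A = λN = 2.558e16 decays/hour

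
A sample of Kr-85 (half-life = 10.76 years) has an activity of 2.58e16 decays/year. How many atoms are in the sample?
N = A/λ = 4.005e17 atoms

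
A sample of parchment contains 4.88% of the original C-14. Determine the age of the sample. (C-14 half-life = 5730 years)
Age = t½ × log₂(1/ratio) = 24970 years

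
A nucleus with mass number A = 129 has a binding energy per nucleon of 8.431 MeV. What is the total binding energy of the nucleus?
B.E. = 8.431 × 129 = 1088 MeV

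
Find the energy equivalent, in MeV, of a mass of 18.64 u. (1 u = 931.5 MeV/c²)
E = mc² = 17360 MeV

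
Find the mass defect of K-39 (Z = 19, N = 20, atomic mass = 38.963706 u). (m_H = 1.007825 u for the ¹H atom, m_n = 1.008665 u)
Δm = Z·m_H + N·m_n − M = 0.3583 u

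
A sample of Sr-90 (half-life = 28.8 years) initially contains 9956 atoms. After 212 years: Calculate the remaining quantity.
N = N₀(1/2)^(t/t½) = 60.56 atoms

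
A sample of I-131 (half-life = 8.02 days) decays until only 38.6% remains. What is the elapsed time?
t = t½ × log₂(N₀/N) = 11.01 days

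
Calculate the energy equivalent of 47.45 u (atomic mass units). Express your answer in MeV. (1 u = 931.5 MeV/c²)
E = mc² = 44200 MeV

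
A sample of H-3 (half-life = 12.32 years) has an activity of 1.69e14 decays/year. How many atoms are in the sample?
N = A/λ = 3.004e15 atoms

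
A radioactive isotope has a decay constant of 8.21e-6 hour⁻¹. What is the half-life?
t½ = ln(2)/λ = 84430 hours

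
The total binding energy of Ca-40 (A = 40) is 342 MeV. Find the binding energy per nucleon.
B.E./A = 342/40 = 8.55 MeV/nucleon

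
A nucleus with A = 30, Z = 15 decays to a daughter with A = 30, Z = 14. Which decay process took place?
ΔA = 0, ΔZ = -1 ⇒ beta-plus decay (β⁺) or electron capture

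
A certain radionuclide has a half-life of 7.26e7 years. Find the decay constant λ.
λ = ln(2)/t½ = 9.547e-9 year⁻¹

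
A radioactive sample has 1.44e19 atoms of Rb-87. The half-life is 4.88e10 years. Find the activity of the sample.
A = λN = 2.045e8 decays/year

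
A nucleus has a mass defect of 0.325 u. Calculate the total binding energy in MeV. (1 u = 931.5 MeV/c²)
B.E. = Δm × 931.5 = 302.7 MeV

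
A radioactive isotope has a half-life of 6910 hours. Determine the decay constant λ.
λ = ln(2)/t½ = 1.003e-4 hour⁻¹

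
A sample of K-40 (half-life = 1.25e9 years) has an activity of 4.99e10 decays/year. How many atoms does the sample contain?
N = A/λ = 8.999e19 atoms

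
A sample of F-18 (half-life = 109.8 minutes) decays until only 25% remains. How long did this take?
t = t½ × log₂(N₀/N) = 219.6 minutes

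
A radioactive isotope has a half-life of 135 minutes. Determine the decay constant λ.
λ = ln(2)/t½ = 0.005134 minute⁻¹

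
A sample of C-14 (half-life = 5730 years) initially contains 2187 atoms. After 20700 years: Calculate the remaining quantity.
N = N₀(1/2)^(t/t½) = 178.8 atoms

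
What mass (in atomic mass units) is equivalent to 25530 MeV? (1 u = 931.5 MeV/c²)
m = E/c² = 27.41 u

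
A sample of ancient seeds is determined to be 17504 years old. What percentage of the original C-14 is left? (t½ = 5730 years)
N/N₀ = (1/2)^(t/t½) = 0.1203 = 12%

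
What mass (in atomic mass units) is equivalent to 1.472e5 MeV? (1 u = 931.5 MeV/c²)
m = E/c² = 158 u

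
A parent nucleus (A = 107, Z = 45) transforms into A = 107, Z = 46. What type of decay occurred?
ΔA = 0, ΔZ = +1 ⇒ beta-minus decay (β⁻)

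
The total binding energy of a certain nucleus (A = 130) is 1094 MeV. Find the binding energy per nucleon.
B.E./A = 1094/130 = 8.415 MeV/nucleon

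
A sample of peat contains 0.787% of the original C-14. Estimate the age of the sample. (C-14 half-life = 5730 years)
Age = t½ × log₂(1/ratio) = 40050 years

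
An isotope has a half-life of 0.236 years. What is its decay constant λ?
λ = ln(2)/t½ = 2.937 year⁻¹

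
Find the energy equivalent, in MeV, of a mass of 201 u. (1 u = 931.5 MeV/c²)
E = mc² = 1.872e5 MeV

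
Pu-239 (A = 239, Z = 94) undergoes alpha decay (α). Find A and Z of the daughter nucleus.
Daughter: A = 235, Z = 92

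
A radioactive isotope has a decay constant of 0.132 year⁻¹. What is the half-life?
t½ = ln(2)/λ = 5.251 years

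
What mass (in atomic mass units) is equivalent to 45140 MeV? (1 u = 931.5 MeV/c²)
m = E/c² = 48.46 u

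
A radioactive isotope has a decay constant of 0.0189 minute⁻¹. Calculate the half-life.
t½ = ln(2)/λ = 36.67 minutes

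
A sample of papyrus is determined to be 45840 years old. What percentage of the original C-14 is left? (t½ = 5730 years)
N/N₀ = (1/2)^(t/t½) = 0.003906 = 0.391%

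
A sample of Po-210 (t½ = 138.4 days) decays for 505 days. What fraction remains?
N/N₀ = (1/2)^(t/t½) = 0.07972 = 7.97%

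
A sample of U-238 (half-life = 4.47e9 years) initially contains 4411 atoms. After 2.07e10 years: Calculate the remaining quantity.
N = N₀(1/2)^(t/t½) = 178 atoms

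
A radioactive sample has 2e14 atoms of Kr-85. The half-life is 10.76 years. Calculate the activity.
A = λN = 1.288e13 decays/year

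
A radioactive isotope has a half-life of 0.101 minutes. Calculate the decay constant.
λ = ln(2)/t½ = 6.863 minute⁻¹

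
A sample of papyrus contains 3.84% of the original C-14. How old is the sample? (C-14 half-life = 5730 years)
Age = t½ × log₂(1/ratio) = 26950 years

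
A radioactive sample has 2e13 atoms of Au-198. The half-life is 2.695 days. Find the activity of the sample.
A = λN = 5.144e12 decays/day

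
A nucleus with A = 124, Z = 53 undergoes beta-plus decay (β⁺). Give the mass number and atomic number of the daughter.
Daughter: A = 124, Z = 52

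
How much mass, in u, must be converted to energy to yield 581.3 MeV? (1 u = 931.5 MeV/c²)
m = E/c² = 0.624 u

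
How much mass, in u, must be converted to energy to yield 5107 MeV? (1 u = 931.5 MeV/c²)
m = E/c² = 5.483 u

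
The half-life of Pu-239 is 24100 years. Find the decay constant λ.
λ = ln(2)/t½ = 2.876e-5 year⁻¹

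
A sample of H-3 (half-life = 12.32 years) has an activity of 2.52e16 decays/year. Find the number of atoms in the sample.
N = A/λ = 4.479e17 atoms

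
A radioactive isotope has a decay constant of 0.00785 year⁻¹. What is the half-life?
t½ = ln(2)/λ = 88.3 years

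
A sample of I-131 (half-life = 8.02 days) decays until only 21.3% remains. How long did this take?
t = t½ × log₂(N₀/N) = 17.89 days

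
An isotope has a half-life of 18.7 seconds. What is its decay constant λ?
λ = ln(2)/t½ = 0.03707 second⁻¹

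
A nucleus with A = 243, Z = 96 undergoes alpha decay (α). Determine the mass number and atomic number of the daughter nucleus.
Daughter: A = 239, Z = 94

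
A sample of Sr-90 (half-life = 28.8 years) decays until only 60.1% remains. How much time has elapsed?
t = t½ × log₂(N₀/N) = 21.16 years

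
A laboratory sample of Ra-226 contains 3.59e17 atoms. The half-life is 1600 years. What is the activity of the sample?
A = λN = 1.555e14 decays/year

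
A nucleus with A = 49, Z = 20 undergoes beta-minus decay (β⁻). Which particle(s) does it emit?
β⁻: electron (e⁻) + antineutrino (ν̄ₑ)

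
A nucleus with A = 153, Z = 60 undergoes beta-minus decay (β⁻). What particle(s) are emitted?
β⁻: electron (e⁻) + antineutrino (ν̄ₑ)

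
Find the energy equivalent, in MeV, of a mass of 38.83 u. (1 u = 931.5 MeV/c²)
E = mc² = 36170 MeV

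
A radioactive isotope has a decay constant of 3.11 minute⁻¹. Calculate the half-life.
t½ = ln(2)/λ = 0.2229 minutes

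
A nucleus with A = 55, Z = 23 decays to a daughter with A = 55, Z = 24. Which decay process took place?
ΔA = 0, ΔZ = +1 ⇒ beta-minus decay (β⁻)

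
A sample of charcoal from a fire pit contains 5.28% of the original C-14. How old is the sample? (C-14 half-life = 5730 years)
Age = t½ × log₂(1/ratio) = 24310 years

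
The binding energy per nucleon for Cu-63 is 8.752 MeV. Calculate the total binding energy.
B.E. = 8.752 × 63 = 551.4 MeV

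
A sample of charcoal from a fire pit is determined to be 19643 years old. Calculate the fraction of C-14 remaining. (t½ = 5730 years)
N/N₀ = (1/2)^(t/t½) = 0.09291 = 9.29%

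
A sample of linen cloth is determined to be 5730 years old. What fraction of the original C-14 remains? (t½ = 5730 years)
N/N₀ = (1/2)^(t/t½) = 0.5 = 50%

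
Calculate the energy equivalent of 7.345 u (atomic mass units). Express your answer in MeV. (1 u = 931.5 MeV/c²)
E = mc² = 6842 MeV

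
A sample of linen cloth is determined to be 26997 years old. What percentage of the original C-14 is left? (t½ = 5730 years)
N/N₀ = (1/2)^(t/t½) = 0.03817 = 3.82%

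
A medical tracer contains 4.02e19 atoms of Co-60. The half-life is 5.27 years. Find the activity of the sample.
A = λN = 5.287e18 decays/year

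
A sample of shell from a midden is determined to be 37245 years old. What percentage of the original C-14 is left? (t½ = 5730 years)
N/N₀ = (1/2)^(t/t½) = 0.01105 = 1.1%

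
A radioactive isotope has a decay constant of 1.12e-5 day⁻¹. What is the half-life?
t½ = ln(2)/λ = 61890 days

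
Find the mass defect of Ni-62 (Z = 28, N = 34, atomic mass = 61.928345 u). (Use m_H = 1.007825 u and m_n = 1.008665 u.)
Δm = Z·m_H + N·m_n − M = 0.5854 u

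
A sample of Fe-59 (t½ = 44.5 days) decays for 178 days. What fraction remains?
N/N₀ = (1/2)^(t/t½) = 0.0625 = 6.25%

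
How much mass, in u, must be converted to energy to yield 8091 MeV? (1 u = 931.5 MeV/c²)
m = E/c² = 8.686 u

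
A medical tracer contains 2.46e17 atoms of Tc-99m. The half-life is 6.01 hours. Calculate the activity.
A = λN = 2.837e16 decays/hour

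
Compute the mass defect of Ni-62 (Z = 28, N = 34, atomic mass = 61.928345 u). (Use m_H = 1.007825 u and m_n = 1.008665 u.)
Δm = Z·m_H + N·m_n − M = 0.5854 u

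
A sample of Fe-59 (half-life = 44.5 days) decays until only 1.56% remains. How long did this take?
t = t½ × log₂(N₀/N) = 267.1 days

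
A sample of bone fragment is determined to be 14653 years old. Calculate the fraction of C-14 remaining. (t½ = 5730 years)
N/N₀ = (1/2)^(t/t½) = 0.1699 = 17%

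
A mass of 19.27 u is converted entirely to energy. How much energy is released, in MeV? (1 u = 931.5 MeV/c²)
E = mc² = 17950 MeV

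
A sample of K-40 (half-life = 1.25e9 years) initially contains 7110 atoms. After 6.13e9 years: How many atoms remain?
N = N₀(1/2)^(t/t½) = 237.5 atoms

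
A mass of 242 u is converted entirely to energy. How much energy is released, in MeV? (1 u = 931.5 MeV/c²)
E = mc² = 2.254e5 MeV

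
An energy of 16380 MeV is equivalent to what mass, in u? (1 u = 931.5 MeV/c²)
m = E/c² = 17.58 u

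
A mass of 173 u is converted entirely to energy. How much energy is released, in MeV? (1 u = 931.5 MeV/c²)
E = mc² = 1.611e5 MeV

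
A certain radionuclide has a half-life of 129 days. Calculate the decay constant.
λ = ln(2)/t½ = 0.005373 day⁻¹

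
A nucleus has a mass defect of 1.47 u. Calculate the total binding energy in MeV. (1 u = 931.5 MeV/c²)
B.E. = Δm × 931.5 = 1369 MeV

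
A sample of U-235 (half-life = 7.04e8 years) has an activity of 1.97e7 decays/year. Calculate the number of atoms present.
N = A/λ = 2.001e16 atoms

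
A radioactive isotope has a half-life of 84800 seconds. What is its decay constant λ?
λ = ln(2)/t½ = 8.174e-6 second⁻¹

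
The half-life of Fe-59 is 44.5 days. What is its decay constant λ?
λ = ln(2)/t½ = 0.01558 day⁻¹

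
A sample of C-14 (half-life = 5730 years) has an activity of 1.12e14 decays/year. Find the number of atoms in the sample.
N = A/λ = 9.259e17 atoms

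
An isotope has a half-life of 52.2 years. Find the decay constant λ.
λ = ln(2)/t½ = 0.01328 year⁻¹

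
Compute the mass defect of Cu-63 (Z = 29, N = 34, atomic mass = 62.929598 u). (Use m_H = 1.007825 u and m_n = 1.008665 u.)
Δm = Z·m_H + N·m_n − M = 0.5919 u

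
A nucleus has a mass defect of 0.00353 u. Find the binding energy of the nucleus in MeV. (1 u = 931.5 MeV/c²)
B.E. = Δm × 931.5 = 3.288 MeV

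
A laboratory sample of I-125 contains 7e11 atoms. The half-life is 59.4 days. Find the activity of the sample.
A = λN = 8.168e9 decays/day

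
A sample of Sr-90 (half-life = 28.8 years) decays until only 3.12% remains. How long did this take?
t = t½ × log₂(N₀/N) = 144.1 years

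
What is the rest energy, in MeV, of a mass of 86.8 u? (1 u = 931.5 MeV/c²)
E = mc² = 80850 MeV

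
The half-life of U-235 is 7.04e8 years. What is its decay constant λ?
λ = ln(2)/t½ = 9.846e-10 year⁻¹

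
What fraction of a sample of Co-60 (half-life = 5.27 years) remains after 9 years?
N/N₀ = (1/2)^(t/t½) = 0.3061 = 30.6%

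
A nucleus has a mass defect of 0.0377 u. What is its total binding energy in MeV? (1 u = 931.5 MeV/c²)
B.E. = Δm × 931.5 = 35.12 MeV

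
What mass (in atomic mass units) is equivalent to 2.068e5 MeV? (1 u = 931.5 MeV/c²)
m = E/c² = 222 u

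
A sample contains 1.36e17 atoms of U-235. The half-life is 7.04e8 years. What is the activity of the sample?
A = λN = 1.339e8 decays/year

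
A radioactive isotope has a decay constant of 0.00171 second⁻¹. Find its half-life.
t½ = ln(2)/λ = 405.3 seconds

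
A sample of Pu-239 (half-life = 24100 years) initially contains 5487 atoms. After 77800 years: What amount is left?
N = N₀(1/2)^(t/t½) = 585.5 atoms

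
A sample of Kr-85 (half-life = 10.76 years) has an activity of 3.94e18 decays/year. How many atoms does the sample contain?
N = A/λ = 6.116e19 atoms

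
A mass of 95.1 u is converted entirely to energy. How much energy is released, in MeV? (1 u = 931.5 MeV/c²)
E = mc² = 88590 MeV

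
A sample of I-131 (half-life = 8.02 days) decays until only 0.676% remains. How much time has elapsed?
t = t½ × log₂(N₀/N) = 57.81 days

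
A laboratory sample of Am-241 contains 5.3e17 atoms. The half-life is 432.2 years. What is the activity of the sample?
A = λN = 8.5e14 decays/year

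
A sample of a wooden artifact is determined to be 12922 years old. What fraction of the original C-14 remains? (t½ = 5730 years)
N/N₀ = (1/2)^(t/t½) = 0.2095 = 20.9%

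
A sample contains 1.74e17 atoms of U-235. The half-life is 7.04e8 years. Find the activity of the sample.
A = λN = 1.713e8 decays/year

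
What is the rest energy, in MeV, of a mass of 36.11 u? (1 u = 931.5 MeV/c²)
E = mc² = 33640 MeV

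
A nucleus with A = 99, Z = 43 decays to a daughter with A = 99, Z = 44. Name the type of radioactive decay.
ΔA = 0, ΔZ = +1 ⇒ beta-minus decay (β⁻)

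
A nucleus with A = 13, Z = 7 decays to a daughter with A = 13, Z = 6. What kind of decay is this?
ΔA = 0, ΔZ = -1 ⇒ beta-plus decay (β⁺) or electron capture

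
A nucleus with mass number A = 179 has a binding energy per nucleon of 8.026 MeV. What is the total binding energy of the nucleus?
B.E. = 8.026 × 179 = 1437 MeV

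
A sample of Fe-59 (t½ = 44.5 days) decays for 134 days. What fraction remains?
N/N₀ = (1/2)^(t/t½) = 0.124 = 12.4%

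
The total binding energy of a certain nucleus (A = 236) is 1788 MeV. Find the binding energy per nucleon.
B.E./A = 1788/236 = 7.576 MeV/nucleon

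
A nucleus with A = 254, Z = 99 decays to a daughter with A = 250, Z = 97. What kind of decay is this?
ΔA = -4, ΔZ = -2 ⇒ alpha decay (α)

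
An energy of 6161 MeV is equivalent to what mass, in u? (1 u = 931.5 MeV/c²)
m = E/c² = 6.614 u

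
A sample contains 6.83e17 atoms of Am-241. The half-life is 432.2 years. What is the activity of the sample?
A = λN = 1.095e15 decays/year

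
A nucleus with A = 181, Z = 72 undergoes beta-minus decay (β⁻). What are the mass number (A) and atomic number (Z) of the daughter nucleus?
Daughter: A = 181, Z = 73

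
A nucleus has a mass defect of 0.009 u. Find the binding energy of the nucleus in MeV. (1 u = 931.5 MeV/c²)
B.E. = Δm × 931.5 = 8.383 MeV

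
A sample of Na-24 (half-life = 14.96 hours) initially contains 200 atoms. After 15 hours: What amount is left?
N = N₀(1/2)^(t/t½) = 99.81 atoms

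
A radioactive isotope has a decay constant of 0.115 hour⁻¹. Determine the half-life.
t½ = ln(2)/λ = 6.027 hours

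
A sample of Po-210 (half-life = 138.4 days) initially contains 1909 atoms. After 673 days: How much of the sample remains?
N = N₀(1/2)^(t/t½) = 65.61 atoms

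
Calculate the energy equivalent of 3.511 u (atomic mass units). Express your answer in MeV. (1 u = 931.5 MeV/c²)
E = mc² = 3270 MeV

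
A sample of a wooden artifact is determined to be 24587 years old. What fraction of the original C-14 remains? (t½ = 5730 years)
N/N₀ = (1/2)^(t/t½) = 0.05109 = 5.11%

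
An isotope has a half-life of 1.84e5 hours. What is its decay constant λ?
λ = ln(2)/t½ = 3.767e-6 hour⁻¹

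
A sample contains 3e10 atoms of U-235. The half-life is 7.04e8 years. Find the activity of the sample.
A = λN = 29.54 decays/year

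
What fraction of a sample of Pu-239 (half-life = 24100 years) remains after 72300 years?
N/N₀ = (1/2)^(t/t½) = 0.125 = 12.5%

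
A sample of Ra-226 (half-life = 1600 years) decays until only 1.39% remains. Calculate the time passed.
t = t½ × log₂(N₀/N) = 9870 years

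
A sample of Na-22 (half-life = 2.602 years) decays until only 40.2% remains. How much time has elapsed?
t = t½ × log₂(N₀/N) = 3.421 years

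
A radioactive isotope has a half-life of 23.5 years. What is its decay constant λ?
λ = ln(2)/t½ = 0.0295 year⁻¹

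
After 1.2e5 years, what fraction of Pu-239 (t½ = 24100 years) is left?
N/N₀ = (1/2)^(t/t½) = 0.0317 = 3.17%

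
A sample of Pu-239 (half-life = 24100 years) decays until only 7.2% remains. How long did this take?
t = t½ × log₂(N₀/N) = 91480 years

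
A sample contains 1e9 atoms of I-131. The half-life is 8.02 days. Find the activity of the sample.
A = λN = 8.643e7 decays/day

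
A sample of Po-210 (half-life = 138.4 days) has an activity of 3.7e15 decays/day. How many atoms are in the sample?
N = A/λ = 7.388e17 atoms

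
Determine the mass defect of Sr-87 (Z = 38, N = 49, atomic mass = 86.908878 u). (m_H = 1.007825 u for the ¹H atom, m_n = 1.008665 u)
Δm = Z·m_H + N·m_n − M = 0.8131 u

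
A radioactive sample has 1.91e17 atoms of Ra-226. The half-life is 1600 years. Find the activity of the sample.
A = λN = 8.274e13 decays/year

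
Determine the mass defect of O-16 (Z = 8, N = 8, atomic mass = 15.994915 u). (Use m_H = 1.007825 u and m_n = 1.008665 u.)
Δm = Z·m_H + N·m_n − M = 0.137 u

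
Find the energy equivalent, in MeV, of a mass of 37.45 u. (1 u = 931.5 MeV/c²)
E = mc² = 34880 MeV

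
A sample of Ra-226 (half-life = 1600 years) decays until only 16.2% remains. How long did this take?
t = t½ × log₂(N₀/N) = 4201 years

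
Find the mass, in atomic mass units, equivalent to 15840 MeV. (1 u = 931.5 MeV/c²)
m = E/c² = 17 u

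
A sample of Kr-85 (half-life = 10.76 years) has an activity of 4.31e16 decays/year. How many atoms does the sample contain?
N = A/λ = 6.691e17 atoms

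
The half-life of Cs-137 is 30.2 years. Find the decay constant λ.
λ = ln(2)/t½ = 0.02295 year⁻¹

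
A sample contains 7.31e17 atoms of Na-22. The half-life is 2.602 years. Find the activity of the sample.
A = λN = 1.947e17 decays/year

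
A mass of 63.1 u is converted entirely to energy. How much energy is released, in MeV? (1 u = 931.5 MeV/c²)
E = mc² = 58780 MeV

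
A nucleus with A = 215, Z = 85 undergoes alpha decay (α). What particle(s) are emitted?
α particle = ⁴₂He (2 protons + 2 neutrons)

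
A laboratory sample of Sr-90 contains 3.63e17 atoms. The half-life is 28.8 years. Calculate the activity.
A = λN = 8.737e15 decays/year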